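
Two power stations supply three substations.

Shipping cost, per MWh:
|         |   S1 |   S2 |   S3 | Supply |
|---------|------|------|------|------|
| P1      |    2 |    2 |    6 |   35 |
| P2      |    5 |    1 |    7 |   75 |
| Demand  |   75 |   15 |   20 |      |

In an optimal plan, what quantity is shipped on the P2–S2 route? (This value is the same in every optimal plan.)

The minimum-cost plan:
  P1–S1: 35 × 2 = 70
  P2–S1: 40 × 5 = 200
  P2–S2: 15 × 1 = 15
  P2–S3: 20 × 7 = 140
Total cost = 425.
So P2→S2 carries 15 MWh.

15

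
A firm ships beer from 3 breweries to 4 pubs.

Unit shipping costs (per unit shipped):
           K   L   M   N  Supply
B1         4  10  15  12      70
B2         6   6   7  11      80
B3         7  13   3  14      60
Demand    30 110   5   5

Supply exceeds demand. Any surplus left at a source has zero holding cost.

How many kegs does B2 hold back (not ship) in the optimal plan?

Minimum-cost shipments:
  B1–K: 30 × 4 = 120
  B1–L: 30 × 10 = 300
  B1–N: 5 × 12 = 60
  B2–L: 80 × 6 = 480
  B3–M: 5 × 3 = 15
Total cost = 975.
B2 ships 80 of its 80, leaving 0.

0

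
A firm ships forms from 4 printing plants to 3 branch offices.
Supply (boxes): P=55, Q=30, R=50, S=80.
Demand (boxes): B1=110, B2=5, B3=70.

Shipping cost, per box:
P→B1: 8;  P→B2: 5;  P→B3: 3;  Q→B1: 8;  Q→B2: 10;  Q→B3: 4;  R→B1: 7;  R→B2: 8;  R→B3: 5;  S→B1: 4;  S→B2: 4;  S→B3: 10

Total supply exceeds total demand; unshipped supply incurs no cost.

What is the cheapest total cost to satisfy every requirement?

A cheapest plan:
  P–B2: 5 × 5 = 25
  P–B3: 50 × 3 = 150
  Q–B3: 20 × 4 = 80
  R–B1: 30 × 7 = 210
  S–B1: 80 × 4 = 320
Total = 25 + 150 + 80 + 210 + 320 = 785.

785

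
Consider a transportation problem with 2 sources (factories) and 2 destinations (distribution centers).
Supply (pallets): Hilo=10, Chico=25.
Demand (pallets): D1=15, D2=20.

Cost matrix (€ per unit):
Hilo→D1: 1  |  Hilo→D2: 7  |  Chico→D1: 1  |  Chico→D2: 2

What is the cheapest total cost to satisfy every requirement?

55

Optimal allocation:
  Hilo–D1: 10 × €1 = €10
  Chico–D1: 5 × €1 = €5
  Chico–D2: 20 × €2 = €40
Total = 10 + 5 + 40 = €55.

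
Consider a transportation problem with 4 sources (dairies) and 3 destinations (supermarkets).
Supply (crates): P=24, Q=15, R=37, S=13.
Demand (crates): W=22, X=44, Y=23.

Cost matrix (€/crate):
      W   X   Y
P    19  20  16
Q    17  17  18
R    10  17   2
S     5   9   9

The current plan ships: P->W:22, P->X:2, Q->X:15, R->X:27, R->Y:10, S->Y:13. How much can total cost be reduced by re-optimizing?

Current plan cost = 22·19 + 2·20 + 15·17 + 27·17 + 10·2 + 13·9 = €1309.
Optimal plan:
  P–X: 24 × €20 = €480
  Q–X: 15 × €17 = €255
  R–W: 14 × €10 = €140
  R–Y: 23 × €2 = €46
  S–W: 8 × €5 = €40
  S–X: 5 × €9 = €45
Optimal cost = €1006.
Saving = 1309 − 1006 = €303.

303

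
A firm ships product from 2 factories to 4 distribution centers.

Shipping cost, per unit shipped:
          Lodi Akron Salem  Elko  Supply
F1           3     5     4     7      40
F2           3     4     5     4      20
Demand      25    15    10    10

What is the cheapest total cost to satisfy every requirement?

A cheapest plan:
  F1->Lodi: 25 pallets
  F1->Akron: 5 pallets
  F1->Salem: 10 pallets
  F2->Akron: 10 pallets
  F2->Elko: 10 pallets
Total cost = 220.

220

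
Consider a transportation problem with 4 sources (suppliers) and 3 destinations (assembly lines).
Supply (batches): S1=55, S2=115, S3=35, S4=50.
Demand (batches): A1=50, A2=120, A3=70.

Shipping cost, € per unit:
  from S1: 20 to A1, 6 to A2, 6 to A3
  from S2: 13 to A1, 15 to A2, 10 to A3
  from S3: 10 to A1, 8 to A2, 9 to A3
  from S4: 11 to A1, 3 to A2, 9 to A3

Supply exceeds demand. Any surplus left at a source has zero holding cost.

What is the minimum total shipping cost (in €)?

One minimum-cost allocation:
  S1–A2: 55 batches
  S2–A1: 30 batches
  S2–A3: 70 batches
  S3–A1: 20 batches
  S3–A2: 15 batches
  S4–A2: 50 batches
Total cost = €1890.
(Supply check: S1 ships 55; S2 ships 100; S3 ships 35; S4 ships 50.)

1890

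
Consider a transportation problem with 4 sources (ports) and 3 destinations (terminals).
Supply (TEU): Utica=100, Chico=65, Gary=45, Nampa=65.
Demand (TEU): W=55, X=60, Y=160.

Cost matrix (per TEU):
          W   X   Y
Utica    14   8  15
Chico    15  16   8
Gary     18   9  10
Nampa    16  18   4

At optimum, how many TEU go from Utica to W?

Optimal shipments:
  Utica->W: 55 × 14 = 770
  Utica->X: 45 × 8 = 360
  Chico->Y: 65 × 8 = 520
  Gary->X: 15 × 9 = 135
  Gary->Y: 30 × 10 = 300
  Nampa->Y: 65 × 4 = 260
Total cost = 2345.
So Utica→W carries 55 TEU.

55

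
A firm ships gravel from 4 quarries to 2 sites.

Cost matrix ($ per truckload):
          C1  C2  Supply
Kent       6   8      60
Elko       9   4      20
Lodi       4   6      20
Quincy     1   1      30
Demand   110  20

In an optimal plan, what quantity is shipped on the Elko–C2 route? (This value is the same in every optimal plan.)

Solving gives:
  Kent–C1: 60 truckloads
  Elko–C2: 20 truckloads
  Lodi–C1: 20 truckloads
  Quincy–C1: 30 truckloads
Total cost = $550.
So Elko→C2 carries 20 truckloads.

20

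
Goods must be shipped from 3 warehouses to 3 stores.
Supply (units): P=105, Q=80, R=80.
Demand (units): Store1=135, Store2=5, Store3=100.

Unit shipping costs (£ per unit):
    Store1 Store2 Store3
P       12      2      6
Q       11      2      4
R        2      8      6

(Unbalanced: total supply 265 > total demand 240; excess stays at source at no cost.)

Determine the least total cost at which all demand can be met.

1270

An optimal shipping plan:
  P→Store1: 55 units
  P→Store2: 5 units
  P→Store3: 20 units
  Q→Store3: 80 units
  R→Store1: 80 units
Total cost = £1270.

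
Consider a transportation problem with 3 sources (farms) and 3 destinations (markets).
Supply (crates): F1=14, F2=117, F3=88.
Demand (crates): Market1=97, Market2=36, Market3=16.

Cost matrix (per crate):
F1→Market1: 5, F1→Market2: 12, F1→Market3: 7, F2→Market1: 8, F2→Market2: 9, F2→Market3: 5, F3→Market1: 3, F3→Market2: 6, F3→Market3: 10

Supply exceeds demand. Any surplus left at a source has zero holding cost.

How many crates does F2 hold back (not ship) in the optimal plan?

70

An optimal plan:
  F1→Market1: 14 × 5 = 70
  F2→Market2: 31 × 9 = 279
  F2→Market3: 16 × 5 = 80
  F3→Market1: 83 × 3 = 249
  F3→Market2: 5 × 6 = 30
Total cost = 708.
F2 ships 47 of its 117, leaving 70.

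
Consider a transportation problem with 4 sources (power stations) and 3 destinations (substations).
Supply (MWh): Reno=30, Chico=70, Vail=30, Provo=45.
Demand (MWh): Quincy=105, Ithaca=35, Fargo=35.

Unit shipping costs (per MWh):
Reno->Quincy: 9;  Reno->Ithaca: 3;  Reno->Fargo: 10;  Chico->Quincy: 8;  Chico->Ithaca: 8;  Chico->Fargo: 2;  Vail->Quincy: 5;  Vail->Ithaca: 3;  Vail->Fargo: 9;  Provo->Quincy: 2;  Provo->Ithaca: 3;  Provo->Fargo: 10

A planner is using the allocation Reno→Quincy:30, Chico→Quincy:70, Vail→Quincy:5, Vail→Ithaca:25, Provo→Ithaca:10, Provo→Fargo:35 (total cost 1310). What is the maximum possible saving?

640

Current plan cost = 30·9 + 70·8 + 5·5 + 25·3 + 10·3 + 35·10 = 1310.
Optimal plan:
  Reno–Ithaca: 30 × 3 = 90
  Chico–Quincy: 35 × 8 = 280
  Chico–Fargo: 35 × 2 = 70
  Vail–Quincy: 25 × 5 = 125
  Vail–Ithaca: 5 × 3 = 15
  Provo–Quincy: 45 × 2 = 90
Optimal cost = 670.
Saving = 1310 − 670 = 640.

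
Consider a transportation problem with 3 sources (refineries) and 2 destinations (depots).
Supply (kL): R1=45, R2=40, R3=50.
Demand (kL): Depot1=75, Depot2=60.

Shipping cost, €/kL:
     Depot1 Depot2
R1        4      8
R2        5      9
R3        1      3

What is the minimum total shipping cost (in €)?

A cheapest plan:
  R1->Depot1: 45 × €4 = €180
  R2->Depot1: 30 × €5 = €150
  R2->Depot2: 10 × €9 = €90
  R3->Depot2: 50 × €3 = €150
Total = 180 + 150 + 90 + 150 = €570.

570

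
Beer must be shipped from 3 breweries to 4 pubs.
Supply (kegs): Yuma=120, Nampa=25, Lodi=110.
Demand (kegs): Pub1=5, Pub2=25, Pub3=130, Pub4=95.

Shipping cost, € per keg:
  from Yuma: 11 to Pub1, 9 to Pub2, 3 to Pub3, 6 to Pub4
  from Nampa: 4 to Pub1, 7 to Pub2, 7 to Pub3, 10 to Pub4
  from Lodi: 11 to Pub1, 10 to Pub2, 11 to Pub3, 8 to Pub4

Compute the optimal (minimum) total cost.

1430

Optimal allocation:
  Yuma to Pub3: 120 × €3 = €360
  Nampa to Pub1: 5 × €4 = €20
  Nampa to Pub2: 10 × €7 = €70
  Nampa to Pub3: 10 × €7 = €70
  Lodi to Pub2: 15 × €10 = €150
  Lodi to Pub4: 95 × €8 = €760
Total = 360 + 20 + 70 + 70 + 150 + 760 = €1430.
(Supply check: Yuma ships 120; Nampa ships 25; Lodi ships 110.)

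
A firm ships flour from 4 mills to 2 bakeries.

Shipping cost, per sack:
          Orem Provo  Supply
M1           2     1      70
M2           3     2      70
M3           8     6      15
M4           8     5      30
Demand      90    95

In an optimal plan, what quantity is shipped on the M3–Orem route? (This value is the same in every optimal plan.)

Solving gives:
  M1–Orem: 70 × 2 = 140
  M2–Orem: 20 × 3 = 60
  M2–Provo: 50 × 2 = 100
  M3–Provo: 15 × 6 = 90
  M4–Provo: 30 × 5 = 150
Total cost = 540.
The route M3→Orem is not used.

0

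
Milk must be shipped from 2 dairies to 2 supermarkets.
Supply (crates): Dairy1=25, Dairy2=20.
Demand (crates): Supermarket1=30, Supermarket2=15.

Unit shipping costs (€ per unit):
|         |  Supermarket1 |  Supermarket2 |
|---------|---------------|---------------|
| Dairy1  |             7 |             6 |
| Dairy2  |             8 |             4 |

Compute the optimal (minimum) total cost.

275

An optimal shipping plan:
  Dairy1–Supermarket1: 25 × €7 = €175
  Dairy2–Supermarket1: 5 × €8 = €40
  Dairy2–Supermarket2: 15 × €4 = €60
Total = 175 + 40 + 60 = €275.
(Supply check: Dairy1 ships 25; Dairy2 ships 20.)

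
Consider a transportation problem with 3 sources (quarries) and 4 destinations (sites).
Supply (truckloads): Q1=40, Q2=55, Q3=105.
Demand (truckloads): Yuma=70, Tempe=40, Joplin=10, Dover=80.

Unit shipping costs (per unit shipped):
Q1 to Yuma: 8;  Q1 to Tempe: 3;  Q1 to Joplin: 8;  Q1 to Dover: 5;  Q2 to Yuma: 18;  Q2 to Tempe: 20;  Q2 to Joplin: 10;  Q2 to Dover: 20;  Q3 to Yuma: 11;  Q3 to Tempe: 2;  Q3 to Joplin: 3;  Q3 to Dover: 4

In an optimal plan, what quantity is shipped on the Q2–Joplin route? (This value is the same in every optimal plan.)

The minimum-cost plan:
  Q1–Yuma: 25 × 8 = 200
  Q1–Tempe: 15 × 3 = 45
  Q2–Yuma: 45 × 18 = 810
  Q2–Joplin: 10 × 10 = 100
  Q3–Tempe: 25 × 2 = 50
  Q3–Dover: 80 × 4 = 320
Total cost = 1525.
So Q2→Joplin carries 10 truckloads.

10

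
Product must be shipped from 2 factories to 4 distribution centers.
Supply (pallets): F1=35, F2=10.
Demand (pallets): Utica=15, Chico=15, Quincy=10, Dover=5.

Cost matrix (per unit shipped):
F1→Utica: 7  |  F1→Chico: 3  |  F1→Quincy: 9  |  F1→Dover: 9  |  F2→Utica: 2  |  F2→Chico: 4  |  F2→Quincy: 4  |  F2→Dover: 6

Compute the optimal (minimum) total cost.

One minimum-cost allocation:
  F1→Utica: 5 × 7 = 35
  F1→Chico: 15 × 3 = 45
  F1→Quincy: 10 × 9 = 90
  F1→Dover: 5 × 9 = 45
  F2→Utica: 10 × 2 = 20
Total = 35 + 45 + 90 + 45 + 20 = 235.

235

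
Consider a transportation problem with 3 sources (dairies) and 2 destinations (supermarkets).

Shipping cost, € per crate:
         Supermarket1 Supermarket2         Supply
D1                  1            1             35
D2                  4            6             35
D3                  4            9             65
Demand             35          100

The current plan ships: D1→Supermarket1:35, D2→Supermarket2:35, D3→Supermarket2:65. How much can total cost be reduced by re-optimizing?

Current plan cost = 35·1 + 35·6 + 65·9 = €830.
Optimal plan:
  D1->Supermarket2: 35 × €1 = €35
  D2->Supermarket2: 35 × €6 = €210
  D3->Supermarket1: 35 × €4 = €140
  D3->Supermarket2: 30 × €9 = €270
Optimal cost = €655.
Saving = 830 − 655 = €175.

175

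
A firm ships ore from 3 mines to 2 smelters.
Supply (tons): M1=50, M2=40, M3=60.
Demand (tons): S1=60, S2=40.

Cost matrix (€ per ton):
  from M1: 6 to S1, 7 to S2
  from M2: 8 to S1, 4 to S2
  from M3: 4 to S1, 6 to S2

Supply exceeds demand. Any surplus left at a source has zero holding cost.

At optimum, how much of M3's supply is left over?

Minimum-cost shipments:
  M2→S2: 40 tons
  M3→S1: 60 tons
Total cost = €400.
M3 ships 60 of its 60, leaving 0.

0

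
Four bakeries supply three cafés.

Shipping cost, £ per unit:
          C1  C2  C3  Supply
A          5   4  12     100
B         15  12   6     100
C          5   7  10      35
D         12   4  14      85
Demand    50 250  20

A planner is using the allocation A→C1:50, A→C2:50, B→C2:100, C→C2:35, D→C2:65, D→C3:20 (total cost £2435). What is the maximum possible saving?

425

Current plan cost = 50·5 + 50·4 + 100·12 + 35·7 + 65·4 + 20·14 = £2435.
Optimal plan:
  A to C1: 15 × £5 = £75
  A to C2: 85 × £4 = £340
  B to C2: 80 × £12 = £960
  B to C3: 20 × £6 = £120
  C to C1: 35 × £5 = £175
  D to C2: 85 × £4 = £340
Optimal cost = £2010.
Saving = 2435 − 2010 = £425.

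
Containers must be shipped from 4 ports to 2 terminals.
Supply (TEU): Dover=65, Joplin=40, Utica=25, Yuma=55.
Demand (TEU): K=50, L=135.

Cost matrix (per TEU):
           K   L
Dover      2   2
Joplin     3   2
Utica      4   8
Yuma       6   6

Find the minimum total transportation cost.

640

One minimum-cost allocation:
  Dover to K: 25 × 2 = 50
  Dover to L: 40 × 2 = 80
  Joplin to L: 40 × 2 = 80
  Utica to K: 25 × 4 = 100
  Yuma to L: 55 × 6 = 330
Total = 50 + 80 + 80 + 100 + 330 = 640.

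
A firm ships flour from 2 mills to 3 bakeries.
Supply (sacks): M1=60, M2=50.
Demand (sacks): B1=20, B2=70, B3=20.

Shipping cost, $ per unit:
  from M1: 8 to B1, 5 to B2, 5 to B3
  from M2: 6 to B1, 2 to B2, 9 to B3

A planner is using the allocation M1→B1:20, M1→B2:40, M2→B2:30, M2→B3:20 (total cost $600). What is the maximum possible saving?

140

Current plan cost = 20·8 + 40·5 + 30·2 + 20·9 = $600.
Optimal plan:
  M1 to B1: 20 sacks
  M1 to B2: 20 sacks
  M1 to B3: 20 sacks
  M2 to B2: 50 sacks
Optimal cost = $460.
Saving = 600 − 460 = $140.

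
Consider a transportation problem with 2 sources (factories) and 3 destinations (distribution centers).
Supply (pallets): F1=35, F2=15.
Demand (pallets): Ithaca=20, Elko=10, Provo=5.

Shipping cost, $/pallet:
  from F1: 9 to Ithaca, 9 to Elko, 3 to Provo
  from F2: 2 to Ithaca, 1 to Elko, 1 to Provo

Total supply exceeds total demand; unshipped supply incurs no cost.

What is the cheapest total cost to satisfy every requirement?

170

A cheapest plan:
  F1->Ithaca: 15 × $9 = $135
  F1->Provo: 5 × $3 = $15
  F2->Ithaca: 5 × $2 = $10
  F2->Elko: 10 × $1 = $10
Total = 135 + 15 + 10 + 10 = $170.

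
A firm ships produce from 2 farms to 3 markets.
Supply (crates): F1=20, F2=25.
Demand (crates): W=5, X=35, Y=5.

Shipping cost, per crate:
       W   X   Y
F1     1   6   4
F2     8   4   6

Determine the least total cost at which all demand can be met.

One minimum-cost allocation:
  F1–W: 5 × 1 = 5
  F1–X: 10 × 6 = 60
  F1–Y: 5 × 4 = 20
  F2–X: 25 × 4 = 100
Total = 5 + 60 + 20 + 100 = 185.
(Supply check: F1 ships 20; F2 ships 25.)

185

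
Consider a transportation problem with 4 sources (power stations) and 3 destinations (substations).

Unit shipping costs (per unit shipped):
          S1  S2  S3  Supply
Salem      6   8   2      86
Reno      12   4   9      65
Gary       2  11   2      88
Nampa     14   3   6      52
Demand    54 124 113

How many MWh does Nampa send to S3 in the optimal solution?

Solving gives:
  Salem→S2: 7 × 8 = 56
  Salem→S3: 79 × 2 = 158
  Reno→S2: 65 × 4 = 260
  Gary→S1: 54 × 2 = 108
  Gary→S3: 34 × 2 = 68
  Nampa→S2: 52 × 3 = 156
Total cost = 806.
The route Nampa→S3 is not used.

0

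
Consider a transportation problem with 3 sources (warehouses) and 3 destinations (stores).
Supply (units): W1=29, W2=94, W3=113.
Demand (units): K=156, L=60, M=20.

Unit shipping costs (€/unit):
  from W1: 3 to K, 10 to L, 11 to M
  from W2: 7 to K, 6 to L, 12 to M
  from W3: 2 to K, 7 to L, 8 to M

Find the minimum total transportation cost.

One minimum-cost allocation:
  W1→K: 29 × €3 = €87
  W2→K: 14 × €7 = €98
  W2→L: 60 × €6 = €360
  W2→M: 20 × €12 = €240
  W3→K: 113 × €2 = €226
Total = 87 + 98 + 360 + 240 + 226 = €1011.

1011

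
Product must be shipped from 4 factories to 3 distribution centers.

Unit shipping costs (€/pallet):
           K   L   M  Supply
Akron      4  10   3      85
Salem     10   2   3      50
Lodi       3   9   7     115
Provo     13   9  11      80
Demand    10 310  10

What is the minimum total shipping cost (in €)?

An optimal shipping plan:
  Akron–L: 75 × €10 = €750
  Akron–M: 10 × €3 = €30
  Salem–L: 50 × €2 = €100
  Lodi–K: 10 × €3 = €30
  Lodi–L: 105 × €9 = €945
  Provo–L: 80 × €9 = €720
Total = 750 + 30 + 100 + 30 + 945 + 720 = €2575.

2575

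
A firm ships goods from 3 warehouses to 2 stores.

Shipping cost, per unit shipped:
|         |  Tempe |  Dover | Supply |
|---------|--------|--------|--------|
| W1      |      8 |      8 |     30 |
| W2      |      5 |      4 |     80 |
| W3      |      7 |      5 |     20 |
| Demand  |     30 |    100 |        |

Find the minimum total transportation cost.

A cheapest plan:
  W1 to Tempe: 30 × 8 = 240
  W2 to Dover: 80 × 4 = 320
  W3 to Dover: 20 × 5 = 100
Total = 240 + 320 + 100 = 660.

660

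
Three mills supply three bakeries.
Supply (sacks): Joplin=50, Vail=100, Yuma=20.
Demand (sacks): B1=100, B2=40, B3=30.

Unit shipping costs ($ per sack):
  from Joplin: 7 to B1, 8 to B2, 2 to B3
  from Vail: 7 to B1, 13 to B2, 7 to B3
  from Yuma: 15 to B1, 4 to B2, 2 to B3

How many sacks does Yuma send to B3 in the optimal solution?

Optimal shipments:
  Joplin to B2: 20 × $8 = $160
  Joplin to B3: 30 × $2 = $60
  Vail to B1: 100 × $7 = $700
  Yuma to B2: 20 × $4 = $80
Total cost = $1000.
The route Yuma→B3 is not used.

0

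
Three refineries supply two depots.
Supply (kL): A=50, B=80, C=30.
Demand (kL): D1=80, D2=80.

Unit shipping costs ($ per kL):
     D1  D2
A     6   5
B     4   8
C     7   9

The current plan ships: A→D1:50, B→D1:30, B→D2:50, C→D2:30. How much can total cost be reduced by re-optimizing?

Current plan cost = 50·6 + 30·4 + 50·8 + 30·9 = $1090.
Optimal plan:
  A to D2: 50 × $5 = $250
  B to D1: 80 × $4 = $320
  C to D2: 30 × $9 = $270
Optimal cost = $840.
Saving = 1090 − 840 = $250.

250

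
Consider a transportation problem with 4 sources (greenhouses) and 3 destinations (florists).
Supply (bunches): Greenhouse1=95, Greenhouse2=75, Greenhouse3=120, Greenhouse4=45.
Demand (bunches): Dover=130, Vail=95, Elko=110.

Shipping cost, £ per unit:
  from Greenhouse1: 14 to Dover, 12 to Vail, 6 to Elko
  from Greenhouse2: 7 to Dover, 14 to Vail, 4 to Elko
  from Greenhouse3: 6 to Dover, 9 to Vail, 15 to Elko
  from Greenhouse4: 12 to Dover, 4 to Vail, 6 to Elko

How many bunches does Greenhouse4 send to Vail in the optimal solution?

45

Optimal shipments:
  Greenhouse1–Vail: 50 bunches
  Greenhouse1–Elko: 45 bunches
  Greenhouse2–Dover: 10 bunches
  Greenhouse2–Elko: 65 bunches
  Greenhouse3–Dover: 120 bunches
  Greenhouse4–Vail: 45 bunches
Total cost = £2100.
So Greenhouse4→Vail carries 45 bunches.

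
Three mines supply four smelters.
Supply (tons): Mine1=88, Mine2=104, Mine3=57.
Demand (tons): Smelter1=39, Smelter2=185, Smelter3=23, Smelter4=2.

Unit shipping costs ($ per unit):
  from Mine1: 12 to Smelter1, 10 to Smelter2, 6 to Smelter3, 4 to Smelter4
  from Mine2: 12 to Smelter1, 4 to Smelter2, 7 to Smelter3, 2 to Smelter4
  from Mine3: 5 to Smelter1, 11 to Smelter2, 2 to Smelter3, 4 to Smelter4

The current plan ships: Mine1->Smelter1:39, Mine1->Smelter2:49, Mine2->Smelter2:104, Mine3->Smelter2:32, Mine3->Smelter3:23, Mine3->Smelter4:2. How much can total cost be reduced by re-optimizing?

Current plan cost = 39·12 + 49·10 + 104·4 + 32·11 + 23·2 + 2·4 = $1780.
Optimal plan:
  Mine1->Smelter2: 81 × $10 = $810
  Mine1->Smelter3: 5 × $6 = $30
  Mine1->Smelter4: 2 × $4 = $8
  Mine2->Smelter2: 104 × $4 = $416
  Mine3->Smelter1: 39 × $5 = $195
  Mine3->Smelter3: 18 × $2 = $36
Optimal cost = $1495.
Saving = 1780 − 1495 = $285.

285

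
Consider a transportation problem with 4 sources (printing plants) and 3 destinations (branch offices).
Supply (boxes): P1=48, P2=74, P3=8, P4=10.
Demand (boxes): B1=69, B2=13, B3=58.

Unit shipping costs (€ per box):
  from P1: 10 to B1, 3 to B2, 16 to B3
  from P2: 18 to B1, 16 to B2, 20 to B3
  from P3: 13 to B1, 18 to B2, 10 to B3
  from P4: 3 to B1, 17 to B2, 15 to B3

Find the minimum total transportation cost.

An optimal shipping plan:
  P1–B1: 35 × €10 = €350
  P1–B2: 13 × €3 = €39
  P2–B1: 24 × €18 = €432
  P2–B3: 50 × €20 = €1000
  P3–B3: 8 × €10 = €80
  P4–B1: 10 × €3 = €30
Total = 350 + 39 + 432 + 1000 + 80 + 30 = €1931.

1931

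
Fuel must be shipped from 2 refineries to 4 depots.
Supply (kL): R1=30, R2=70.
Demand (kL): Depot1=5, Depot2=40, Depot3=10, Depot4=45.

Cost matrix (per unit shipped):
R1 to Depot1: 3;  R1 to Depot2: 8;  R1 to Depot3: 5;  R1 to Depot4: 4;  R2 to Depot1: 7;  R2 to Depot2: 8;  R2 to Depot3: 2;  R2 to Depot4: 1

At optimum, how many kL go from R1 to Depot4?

0

The minimum-cost plan:
  R1–Depot1: 5 × 3 = 15
  R1–Depot2: 25 × 8 = 200
  R2–Depot2: 15 × 8 = 120
  R2–Depot3: 10 × 2 = 20
  R2–Depot4: 45 × 1 = 45
Total cost = 400.
The route R1→Depot4 is not used.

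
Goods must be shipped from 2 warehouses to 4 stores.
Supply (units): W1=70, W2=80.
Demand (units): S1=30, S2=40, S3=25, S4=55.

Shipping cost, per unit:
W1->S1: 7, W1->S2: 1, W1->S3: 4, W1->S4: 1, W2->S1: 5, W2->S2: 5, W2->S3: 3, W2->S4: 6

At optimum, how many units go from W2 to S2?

25

Solving gives:
  W1–S2: 15 × 1 = 15
  W1–S4: 55 × 1 = 55
  W2–S1: 30 × 5 = 150
  W2–S2: 25 × 5 = 125
  W2–S3: 25 × 3 = 75
Total cost = 420.
So W2→S2 carries 25 units.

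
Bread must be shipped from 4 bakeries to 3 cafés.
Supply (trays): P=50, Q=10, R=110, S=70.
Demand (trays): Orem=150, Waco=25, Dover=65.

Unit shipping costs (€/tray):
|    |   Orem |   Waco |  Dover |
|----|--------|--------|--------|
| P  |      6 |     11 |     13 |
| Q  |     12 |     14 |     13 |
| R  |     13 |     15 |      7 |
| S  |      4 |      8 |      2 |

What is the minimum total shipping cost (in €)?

1790

An optimal shipping plan:
  P to Orem: 50 × €6 = €300
  Q to Waco: 10 × €14 = €140
  R to Orem: 30 × €13 = €390
  R to Waco: 15 × €15 = €225
  R to Dover: 65 × €7 = €455
  S to Orem: 70 × €4 = €280
Total = 300 + 140 + 390 + 225 + 455 + 280 = €1790.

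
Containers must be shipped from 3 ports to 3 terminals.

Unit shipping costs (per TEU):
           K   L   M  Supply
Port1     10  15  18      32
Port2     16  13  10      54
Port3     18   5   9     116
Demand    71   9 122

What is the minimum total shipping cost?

2102

An optimal shipping plan:
  Port1 to K: 32 TEU
  Port2 to K: 39 TEU
  Port2 to M: 15 TEU
  Port3 to L: 9 TEU
  Port3 to M: 107 TEU
Total cost = 2102.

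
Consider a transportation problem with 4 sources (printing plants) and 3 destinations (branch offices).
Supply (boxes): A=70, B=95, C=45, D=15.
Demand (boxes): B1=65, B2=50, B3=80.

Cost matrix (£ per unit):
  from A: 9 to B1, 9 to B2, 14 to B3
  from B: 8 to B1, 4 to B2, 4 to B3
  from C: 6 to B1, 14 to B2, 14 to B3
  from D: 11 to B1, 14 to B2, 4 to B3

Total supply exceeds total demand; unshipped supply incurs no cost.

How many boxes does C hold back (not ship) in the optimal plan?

An optimal plan:
  A->B1: 20 × £9 = £180
  A->B2: 20 × £9 = £180
  B->B2: 30 × £4 = £120
  B->B3: 65 × £4 = £260
  C->B1: 45 × £6 = £270
  D->B3: 15 × £4 = £60
Total cost = £1070.
C ships 45 of its 45, leaving 0.

0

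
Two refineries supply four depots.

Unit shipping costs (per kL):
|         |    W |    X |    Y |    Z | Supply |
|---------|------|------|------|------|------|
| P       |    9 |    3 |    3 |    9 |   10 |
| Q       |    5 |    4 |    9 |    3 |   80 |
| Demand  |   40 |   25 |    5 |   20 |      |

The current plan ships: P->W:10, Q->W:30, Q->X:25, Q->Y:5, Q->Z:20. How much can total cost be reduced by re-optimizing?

Current plan cost = 10·9 + 30·5 + 25·4 + 5·9 + 20·3 = 445.
Optimal plan:
  P->X: 5 × 3 = 15
  P->Y: 5 × 3 = 15
  Q->W: 40 × 5 = 200
  Q->X: 20 × 4 = 80
  Q->Z: 20 × 3 = 60
Optimal cost = 370.
Saving = 445 − 370 = 75.

75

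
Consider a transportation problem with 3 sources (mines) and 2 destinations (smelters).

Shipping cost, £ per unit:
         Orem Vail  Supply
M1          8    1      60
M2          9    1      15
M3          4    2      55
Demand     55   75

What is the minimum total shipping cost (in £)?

295

One minimum-cost allocation:
  M1→Vail: 60 × £1 = £60
  M2→Vail: 15 × £1 = £15
  M3→Orem: 55 × £4 = £220
Total = 60 + 15 + 220 = £295.
(Supply check: M1 ships 60; M2 ships 15; M3 ships 55.)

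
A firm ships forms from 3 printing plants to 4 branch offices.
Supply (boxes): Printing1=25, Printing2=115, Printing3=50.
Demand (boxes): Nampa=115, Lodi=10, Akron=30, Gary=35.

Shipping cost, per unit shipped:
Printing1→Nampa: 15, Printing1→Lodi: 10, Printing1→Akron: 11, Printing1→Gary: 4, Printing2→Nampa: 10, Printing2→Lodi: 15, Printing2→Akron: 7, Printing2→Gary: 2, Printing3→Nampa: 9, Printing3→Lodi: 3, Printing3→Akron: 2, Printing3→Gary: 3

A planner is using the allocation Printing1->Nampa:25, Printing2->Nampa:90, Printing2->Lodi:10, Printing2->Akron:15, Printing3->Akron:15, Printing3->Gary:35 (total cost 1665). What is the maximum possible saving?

315

Current plan cost = 25·15 + 90·10 + 10·15 + 15·7 + 15·2 + 35·3 = 1665.
Optimal plan:
  Printing1->Gary: 25 boxes
  Printing2->Nampa: 105 boxes
  Printing2->Gary: 10 boxes
  Printing3->Nampa: 10 boxes
  Printing3->Lodi: 10 boxes
  Printing3->Akron: 30 boxes
Optimal cost = 1350.
Saving = 1665 − 1350 = 315.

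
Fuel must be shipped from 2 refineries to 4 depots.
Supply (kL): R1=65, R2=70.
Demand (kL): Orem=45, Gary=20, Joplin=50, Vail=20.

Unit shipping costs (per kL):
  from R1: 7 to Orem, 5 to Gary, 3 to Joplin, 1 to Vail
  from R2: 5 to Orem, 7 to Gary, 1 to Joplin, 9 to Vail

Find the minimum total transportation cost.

A cheapest plan:
  R1 to Orem: 25 × 7 = 175
  R1 to Gary: 20 × 5 = 100
  R1 to Vail: 20 × 1 = 20
  R2 to Orem: 20 × 5 = 100
  R2 to Joplin: 50 × 1 = 50
Total = 175 + 100 + 20 + 100 + 50 = 445.
(Supply check: R1 ships 65; R2 ships 70.)

445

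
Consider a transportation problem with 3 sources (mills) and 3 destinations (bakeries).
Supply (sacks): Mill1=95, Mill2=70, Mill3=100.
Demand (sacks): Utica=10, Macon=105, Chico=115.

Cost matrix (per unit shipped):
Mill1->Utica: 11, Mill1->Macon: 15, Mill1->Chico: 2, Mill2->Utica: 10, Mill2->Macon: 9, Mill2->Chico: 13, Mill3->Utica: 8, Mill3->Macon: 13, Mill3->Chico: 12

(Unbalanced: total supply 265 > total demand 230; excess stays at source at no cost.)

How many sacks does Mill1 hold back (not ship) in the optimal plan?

0

An optimal plan:
  Mill1->Chico: 95 × 2 = 190
  Mill2->Macon: 70 × 9 = 630
  Mill3->Utica: 10 × 8 = 80
  Mill3->Macon: 35 × 13 = 455
  Mill3->Chico: 20 × 12 = 240
Total cost = 1595.
Mill1 ships 95 of its 95, leaving 0.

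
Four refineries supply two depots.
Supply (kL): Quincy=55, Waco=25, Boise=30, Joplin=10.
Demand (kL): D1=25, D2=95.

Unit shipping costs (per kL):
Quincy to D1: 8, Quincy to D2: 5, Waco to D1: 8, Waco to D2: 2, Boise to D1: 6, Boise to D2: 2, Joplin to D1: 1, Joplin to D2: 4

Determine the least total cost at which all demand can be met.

Optimal allocation:
  Quincy->D1: 15 × 8 = 120
  Quincy->D2: 40 × 5 = 200
  Waco->D2: 25 × 2 = 50
  Boise->D2: 30 × 2 = 60
  Joplin->D1: 10 × 1 = 10
Total = 120 + 200 + 50 + 60 + 10 = 440.

440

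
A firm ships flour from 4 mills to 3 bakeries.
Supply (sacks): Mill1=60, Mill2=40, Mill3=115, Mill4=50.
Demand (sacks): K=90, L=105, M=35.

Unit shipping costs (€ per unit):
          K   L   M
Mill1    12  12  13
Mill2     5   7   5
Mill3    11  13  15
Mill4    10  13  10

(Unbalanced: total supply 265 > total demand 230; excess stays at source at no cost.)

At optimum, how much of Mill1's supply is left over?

0

Minimum-cost shipments:
  Mill1 to L: 60 × €12 = €720
  Mill2 to L: 40 × €7 = €280
  Mill3 to K: 75 × €11 = €825
  Mill3 to L: 5 × €13 = €65
  Mill4 to K: 15 × €10 = €150
  Mill4 to M: 35 × €10 = €350
Total cost = €2390.
Mill1 ships 60 of its 60, leaving 0.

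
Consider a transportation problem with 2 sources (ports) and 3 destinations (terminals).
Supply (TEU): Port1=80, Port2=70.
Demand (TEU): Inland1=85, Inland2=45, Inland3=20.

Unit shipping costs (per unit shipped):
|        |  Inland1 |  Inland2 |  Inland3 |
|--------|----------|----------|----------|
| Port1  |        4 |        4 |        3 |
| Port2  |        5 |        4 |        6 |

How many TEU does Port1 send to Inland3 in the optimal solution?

Solving gives:
  Port1–Inland1: 60 TEU
  Port1–Inland3: 20 TEU
  Port2–Inland1: 25 TEU
  Port2–Inland2: 45 TEU
Total cost = 605.
So Port1→Inland3 carries 20 TEU.

20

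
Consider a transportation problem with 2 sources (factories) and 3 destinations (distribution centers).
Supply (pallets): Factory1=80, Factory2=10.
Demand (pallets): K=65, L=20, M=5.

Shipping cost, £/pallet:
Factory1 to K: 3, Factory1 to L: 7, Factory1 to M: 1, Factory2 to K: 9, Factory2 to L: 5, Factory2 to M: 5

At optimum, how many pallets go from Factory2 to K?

0

Solving gives:
  Factory1->K: 65 × £3 = £195
  Factory1->L: 10 × £7 = £70
  Factory1->M: 5 × £1 = £5
  Factory2->L: 10 × £5 = £50
Total cost = £320.
The route Factory2→K is not used.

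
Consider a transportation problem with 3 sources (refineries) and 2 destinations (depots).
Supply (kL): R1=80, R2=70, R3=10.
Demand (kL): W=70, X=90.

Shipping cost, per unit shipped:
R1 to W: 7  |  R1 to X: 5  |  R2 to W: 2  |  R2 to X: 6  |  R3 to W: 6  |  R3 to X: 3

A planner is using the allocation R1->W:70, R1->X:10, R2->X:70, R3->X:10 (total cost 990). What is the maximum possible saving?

420

Current plan cost = 70·7 + 10·5 + 70·6 + 10·3 = 990.
Optimal plan:
  R1->X: 80 × 5 = 400
  R2->W: 70 × 2 = 140
  R3->X: 10 × 3 = 30
Optimal cost = 570.
Saving = 990 − 570 = 420.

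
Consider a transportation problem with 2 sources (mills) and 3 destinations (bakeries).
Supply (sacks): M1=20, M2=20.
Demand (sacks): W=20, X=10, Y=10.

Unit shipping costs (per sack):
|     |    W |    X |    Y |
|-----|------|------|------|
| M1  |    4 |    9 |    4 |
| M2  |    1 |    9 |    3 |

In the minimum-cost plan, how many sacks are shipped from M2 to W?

Solving gives:
  M1–X: 10 × 9 = 90
  M1–Y: 10 × 4 = 40
  M2–W: 20 × 1 = 20
Total cost = 150.
So M2→W carries 20 sacks.

20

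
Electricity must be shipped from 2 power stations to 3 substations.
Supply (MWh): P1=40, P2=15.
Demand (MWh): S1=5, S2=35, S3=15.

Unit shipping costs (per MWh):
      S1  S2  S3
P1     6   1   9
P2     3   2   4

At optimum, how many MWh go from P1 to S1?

The minimum-cost plan:
  P1–S1: 5 MWh
  P1–S2: 35 MWh
  P2–S3: 15 MWh
Total cost = 125.
So P1→S1 carries 5 MWh.

5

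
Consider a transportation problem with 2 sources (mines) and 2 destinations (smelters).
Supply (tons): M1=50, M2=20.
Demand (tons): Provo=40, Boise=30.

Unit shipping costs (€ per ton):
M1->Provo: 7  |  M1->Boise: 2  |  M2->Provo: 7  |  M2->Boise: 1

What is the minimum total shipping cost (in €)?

Optimal allocation:
  M1–Provo: 40 tons
  M1–Boise: 10 tons
  M2–Boise: 20 tons
Total cost = €320.

320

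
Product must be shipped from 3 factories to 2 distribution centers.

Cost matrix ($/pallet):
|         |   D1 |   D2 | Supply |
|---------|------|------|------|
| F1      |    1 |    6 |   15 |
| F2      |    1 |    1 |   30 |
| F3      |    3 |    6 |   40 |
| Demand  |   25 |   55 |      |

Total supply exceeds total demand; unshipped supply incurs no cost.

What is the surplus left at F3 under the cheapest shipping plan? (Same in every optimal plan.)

An optimal plan:
  F1->D1: 15 × $1 = $15
  F2->D2: 30 × $1 = $30
  F3->D1: 10 × $3 = $30
  F3->D2: 25 × $6 = $150
Total cost = $225.
F3 ships 35 of its 40, leaving 5.

5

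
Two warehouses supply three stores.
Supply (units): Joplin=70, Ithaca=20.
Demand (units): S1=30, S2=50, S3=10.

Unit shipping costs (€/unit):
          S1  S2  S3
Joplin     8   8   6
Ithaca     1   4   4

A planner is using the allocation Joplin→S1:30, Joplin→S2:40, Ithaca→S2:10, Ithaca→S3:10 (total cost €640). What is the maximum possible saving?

80

Current plan cost = 30·8 + 40·8 + 10·4 + 10·4 = €640.
Optimal plan:
  Joplin to S1: 10 × €8 = €80
  Joplin to S2: 50 × €8 = €400
  Joplin to S3: 10 × €6 = €60
  Ithaca to S1: 20 × €1 = €20
Optimal cost = €560.
Saving = 640 − 560 = €80.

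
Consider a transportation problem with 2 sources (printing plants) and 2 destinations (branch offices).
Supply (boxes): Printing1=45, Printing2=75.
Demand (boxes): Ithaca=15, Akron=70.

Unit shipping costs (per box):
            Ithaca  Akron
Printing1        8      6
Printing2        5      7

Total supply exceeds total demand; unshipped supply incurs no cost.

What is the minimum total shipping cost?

520

Optimal allocation:
  Printing1->Akron: 45 × 6 = 270
  Printing2->Ithaca: 15 × 5 = 75
  Printing2->Akron: 25 × 7 = 175
Total = 270 + 75 + 175 = 520.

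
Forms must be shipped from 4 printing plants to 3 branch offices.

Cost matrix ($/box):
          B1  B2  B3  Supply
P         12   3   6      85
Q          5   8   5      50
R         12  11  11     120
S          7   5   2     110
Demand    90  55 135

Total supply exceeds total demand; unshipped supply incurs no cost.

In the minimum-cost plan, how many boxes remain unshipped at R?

Minimum-cost shipments:
  P->B2: 55 × $3 = $165
  P->B3: 30 × $6 = $180
  Q->B1: 50 × $5 = $250
  R->B1: 35 × $12 = $420
  S->B1: 5 × $7 = $35
  S->B3: 105 × $2 = $210
Total cost = $1260.
R ships 35 of its 120, leaving 85.

85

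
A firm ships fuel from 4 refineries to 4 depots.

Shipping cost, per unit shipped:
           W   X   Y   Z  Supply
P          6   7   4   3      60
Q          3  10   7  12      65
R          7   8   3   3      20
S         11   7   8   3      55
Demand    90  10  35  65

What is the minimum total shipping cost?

730

A cheapest plan:
  P→W: 25 × 6 = 150
  P→X: 10 × 7 = 70
  P→Y: 15 × 4 = 60
  P→Z: 10 × 3 = 30
  Q→W: 65 × 3 = 195
  R→Y: 20 × 3 = 60
  S→Z: 55 × 3 = 165
Total = 150 + 70 + 60 + 30 + 195 + 60 + 165 = 730.
(Supply check: P ships 60; Q ships 65; R ships 20; S ships 55.)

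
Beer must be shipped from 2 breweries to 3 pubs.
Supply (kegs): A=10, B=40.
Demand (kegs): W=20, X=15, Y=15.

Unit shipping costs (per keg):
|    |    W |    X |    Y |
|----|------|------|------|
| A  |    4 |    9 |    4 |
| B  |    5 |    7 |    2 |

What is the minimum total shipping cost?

One minimum-cost allocation:
  A->W: 10 kegs
  B->W: 10 kegs
  B->X: 15 kegs
  B->Y: 15 kegs
Total cost = 225.

225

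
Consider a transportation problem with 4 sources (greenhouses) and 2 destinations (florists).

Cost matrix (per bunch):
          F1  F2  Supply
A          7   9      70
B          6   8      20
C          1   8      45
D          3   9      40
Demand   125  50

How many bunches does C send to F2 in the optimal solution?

Solving gives:
  A–F1: 20 × 7 = 140
  A–F2: 50 × 9 = 450
  B–F1: 20 × 6 = 120
  C–F1: 45 × 1 = 45
  D–F1: 40 × 3 = 120
Total cost = 875.
The route C→F2 is not used.

0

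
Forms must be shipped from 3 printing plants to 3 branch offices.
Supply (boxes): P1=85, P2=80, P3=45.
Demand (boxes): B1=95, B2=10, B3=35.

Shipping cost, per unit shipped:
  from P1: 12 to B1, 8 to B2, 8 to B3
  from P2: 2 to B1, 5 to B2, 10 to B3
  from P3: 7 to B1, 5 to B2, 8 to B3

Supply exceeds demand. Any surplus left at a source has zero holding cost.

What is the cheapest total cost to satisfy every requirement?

Optimal allocation:
  P1 to B3: 15 boxes
  P2 to B1: 80 boxes
  P3 to B1: 15 boxes
  P3 to B2: 10 boxes
  P3 to B3: 20 boxes
Total cost = 595.
(Supply check: P1 ships 15; P2 ships 80; P3 ships 45.)

595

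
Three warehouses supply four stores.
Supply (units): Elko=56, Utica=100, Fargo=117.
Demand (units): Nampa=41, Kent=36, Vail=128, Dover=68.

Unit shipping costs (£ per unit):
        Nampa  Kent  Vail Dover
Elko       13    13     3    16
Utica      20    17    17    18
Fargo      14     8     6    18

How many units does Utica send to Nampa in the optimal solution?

The minimum-cost plan:
  Elko–Vail: 56 × £3 = £168
  Utica–Nampa: 32 × £20 = £640
  Utica–Dover: 68 × £18 = £1224
  Fargo–Nampa: 9 × £14 = £126
  Fargo–Kent: 36 × £8 = £288
  Fargo–Vail: 72 × £6 = £432
Total cost = £2878.
So Utica→Nampa carries 32 units.

32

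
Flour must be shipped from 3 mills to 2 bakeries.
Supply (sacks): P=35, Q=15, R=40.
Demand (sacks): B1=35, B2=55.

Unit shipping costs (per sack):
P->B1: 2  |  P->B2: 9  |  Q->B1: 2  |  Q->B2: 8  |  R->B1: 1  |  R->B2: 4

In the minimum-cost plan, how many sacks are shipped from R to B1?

The minimum-cost plan:
  P→B1: 35 × 2 = 70
  Q→B2: 15 × 8 = 120
  R→B2: 40 × 4 = 160
Total cost = 350.
The route R→B1 is not used.

0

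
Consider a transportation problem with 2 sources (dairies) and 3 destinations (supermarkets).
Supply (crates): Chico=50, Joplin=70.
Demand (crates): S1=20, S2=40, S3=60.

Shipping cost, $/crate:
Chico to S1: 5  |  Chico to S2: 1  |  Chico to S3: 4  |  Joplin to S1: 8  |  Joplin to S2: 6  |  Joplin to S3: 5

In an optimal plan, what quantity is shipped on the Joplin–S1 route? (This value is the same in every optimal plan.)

Optimal shipments:
  Chico to S1: 10 crates
  Chico to S2: 40 crates
  Joplin to S1: 10 crates
  Joplin to S3: 60 crates
Total cost = $470.
So Joplin→S1 carries 10 crates.

10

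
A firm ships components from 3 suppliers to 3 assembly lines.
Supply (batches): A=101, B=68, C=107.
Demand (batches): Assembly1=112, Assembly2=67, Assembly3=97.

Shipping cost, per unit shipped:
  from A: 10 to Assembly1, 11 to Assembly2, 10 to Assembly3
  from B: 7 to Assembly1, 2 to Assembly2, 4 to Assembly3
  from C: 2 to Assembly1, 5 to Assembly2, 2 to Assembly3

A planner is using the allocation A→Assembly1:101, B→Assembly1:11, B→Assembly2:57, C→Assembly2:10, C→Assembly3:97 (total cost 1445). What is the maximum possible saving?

83

Current plan cost = 101·10 + 11·7 + 57·2 + 10·5 + 97·2 = 1445.
Optimal plan:
  A–Assembly1: 5 × 10 = 50
  A–Assembly3: 96 × 10 = 960
  B–Assembly2: 67 × 2 = 134
  B–Assembly3: 1 × 4 = 4
  C–Assembly1: 107 × 2 = 214
Optimal cost = 1362.
Saving = 1445 − 1362 = 83.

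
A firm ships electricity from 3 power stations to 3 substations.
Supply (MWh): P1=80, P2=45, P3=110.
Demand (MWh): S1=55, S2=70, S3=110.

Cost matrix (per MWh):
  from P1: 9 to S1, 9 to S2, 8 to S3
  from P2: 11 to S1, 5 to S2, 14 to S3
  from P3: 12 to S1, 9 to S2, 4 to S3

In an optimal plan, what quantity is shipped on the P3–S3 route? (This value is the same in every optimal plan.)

110

Optimal shipments:
  P1–S1: 55 × 9 = 495
  P1–S2: 25 × 9 = 225
  P2–S2: 45 × 5 = 225
  P3–S3: 110 × 4 = 440
Total cost = 1385.
So P3→S3 carries 110 MWh.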